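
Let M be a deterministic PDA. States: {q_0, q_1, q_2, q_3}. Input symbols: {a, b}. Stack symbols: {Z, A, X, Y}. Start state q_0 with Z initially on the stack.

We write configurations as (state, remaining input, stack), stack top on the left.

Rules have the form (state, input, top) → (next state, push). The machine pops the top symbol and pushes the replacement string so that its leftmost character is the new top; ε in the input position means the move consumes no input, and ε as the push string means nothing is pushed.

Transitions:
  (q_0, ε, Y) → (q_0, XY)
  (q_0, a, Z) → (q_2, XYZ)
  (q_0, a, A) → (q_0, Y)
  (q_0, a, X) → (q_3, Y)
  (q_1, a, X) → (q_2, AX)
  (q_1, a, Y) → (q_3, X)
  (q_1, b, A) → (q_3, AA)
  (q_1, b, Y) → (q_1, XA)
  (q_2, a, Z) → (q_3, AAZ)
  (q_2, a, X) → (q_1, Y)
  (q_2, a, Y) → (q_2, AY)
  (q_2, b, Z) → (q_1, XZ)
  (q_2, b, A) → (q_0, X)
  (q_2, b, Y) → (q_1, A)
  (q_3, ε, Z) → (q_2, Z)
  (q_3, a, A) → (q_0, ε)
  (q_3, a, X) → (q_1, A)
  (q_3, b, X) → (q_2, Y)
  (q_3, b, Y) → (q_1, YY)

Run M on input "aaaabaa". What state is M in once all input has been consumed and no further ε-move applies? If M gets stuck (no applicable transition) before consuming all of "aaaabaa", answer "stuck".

(q_0, aaaabaa, Z)
  read a, top Z: go to q_2, push XYZ → (q_2, aaabaa, XYZ)
  read a, top X: go to q_1, push Y → (q_1, aabaa, YYZ)
  read a, top Y: go to q_3, push X → (q_3, abaa, XYZ)
  read a, top X: go to q_1, push A → (q_1, baa, AYZ)
  read b, top A: go to q_3, push AA → (q_3, aa, AAYZ)
  read a, top A: go to q_0, push ε → (q_0, a, AYZ)
  read a, top A: go to q_0, push Y → (q_0, ε, YYZ)
  ε-move, top Y: go to q_0, push XY → (q_0, ε, XYYZ)
All input consumed; M is in state q_0.

q_0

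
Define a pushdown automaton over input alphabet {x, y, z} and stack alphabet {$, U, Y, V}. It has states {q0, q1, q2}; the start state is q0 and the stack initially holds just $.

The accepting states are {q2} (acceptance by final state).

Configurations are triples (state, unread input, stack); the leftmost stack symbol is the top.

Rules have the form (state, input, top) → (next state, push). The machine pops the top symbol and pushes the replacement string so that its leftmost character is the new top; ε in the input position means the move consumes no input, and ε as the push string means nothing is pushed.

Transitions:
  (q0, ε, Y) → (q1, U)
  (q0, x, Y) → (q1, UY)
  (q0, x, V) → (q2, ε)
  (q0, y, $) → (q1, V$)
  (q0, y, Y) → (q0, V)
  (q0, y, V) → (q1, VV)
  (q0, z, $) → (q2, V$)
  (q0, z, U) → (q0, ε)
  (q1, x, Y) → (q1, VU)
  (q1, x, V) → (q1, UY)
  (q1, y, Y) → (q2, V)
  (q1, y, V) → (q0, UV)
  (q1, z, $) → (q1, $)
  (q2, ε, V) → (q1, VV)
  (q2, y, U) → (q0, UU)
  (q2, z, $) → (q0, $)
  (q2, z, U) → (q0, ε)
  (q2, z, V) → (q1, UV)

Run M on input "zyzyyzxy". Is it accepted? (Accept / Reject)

No computation consumes all input and reaches a final state.

Reject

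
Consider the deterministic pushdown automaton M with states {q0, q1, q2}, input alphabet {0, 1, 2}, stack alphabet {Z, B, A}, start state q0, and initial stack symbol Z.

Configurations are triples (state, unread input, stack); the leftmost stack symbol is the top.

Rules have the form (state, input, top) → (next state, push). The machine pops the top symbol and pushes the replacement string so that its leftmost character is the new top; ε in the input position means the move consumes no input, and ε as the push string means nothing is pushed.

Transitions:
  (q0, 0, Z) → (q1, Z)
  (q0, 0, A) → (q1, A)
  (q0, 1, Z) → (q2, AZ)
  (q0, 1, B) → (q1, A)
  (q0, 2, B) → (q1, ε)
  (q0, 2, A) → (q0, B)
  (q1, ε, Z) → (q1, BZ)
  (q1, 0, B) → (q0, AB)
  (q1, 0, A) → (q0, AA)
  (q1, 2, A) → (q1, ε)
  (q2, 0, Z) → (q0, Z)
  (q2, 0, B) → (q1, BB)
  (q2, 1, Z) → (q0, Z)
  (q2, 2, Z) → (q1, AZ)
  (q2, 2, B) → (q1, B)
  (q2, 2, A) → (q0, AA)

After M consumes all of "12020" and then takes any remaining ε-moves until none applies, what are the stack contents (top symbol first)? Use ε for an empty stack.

AAZ

(q0, 12020, Z)
  read 1, top Z: go to q2, push AZ → (q2, 2020, AZ)
  read 2, top A: go to q0, push AA → (q0, 020, AAZ)
  read 0, top A: go to q1, push A → (q1, 20, AAZ)
  read 2, top A: go to q1, push ε → (q1, 0, AZ)
  read 0, top A: go to q0, push AA → (q0, ε, AAZ)
All input consumed in state q0 with stack AAZ.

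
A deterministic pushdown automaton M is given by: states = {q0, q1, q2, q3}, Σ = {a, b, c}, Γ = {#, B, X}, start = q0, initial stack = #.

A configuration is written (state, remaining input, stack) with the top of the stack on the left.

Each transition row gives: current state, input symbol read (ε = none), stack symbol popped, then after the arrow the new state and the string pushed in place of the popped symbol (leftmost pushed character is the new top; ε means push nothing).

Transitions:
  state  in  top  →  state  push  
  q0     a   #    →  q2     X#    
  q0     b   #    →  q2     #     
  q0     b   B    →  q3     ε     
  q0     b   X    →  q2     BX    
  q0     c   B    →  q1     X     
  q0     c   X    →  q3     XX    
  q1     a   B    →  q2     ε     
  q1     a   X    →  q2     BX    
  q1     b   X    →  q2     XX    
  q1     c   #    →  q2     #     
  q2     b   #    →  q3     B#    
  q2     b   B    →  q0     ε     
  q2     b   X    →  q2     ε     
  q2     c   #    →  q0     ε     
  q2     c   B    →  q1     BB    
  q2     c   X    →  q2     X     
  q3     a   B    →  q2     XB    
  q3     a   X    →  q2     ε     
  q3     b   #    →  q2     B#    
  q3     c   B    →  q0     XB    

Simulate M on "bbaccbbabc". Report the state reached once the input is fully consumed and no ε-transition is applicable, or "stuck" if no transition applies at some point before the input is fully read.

q0

(q0, bbaccbbabc, #) ⊢ (q2, baccbbabc, #) ⊢ (q3, accbbabc, B#) ⊢ (q2, ccbbabc, XB#) ⊢ (q2, cbbabc, XB#) ⊢ (q2, bbabc, XB#) ⊢ (q2, babc, B#) ⊢ (q0, abc, #) ⊢ (q2, bc, X#) ⊢ (q2, c, #) ⊢ (q0, ε, ε)
All input consumed; M is in state q0.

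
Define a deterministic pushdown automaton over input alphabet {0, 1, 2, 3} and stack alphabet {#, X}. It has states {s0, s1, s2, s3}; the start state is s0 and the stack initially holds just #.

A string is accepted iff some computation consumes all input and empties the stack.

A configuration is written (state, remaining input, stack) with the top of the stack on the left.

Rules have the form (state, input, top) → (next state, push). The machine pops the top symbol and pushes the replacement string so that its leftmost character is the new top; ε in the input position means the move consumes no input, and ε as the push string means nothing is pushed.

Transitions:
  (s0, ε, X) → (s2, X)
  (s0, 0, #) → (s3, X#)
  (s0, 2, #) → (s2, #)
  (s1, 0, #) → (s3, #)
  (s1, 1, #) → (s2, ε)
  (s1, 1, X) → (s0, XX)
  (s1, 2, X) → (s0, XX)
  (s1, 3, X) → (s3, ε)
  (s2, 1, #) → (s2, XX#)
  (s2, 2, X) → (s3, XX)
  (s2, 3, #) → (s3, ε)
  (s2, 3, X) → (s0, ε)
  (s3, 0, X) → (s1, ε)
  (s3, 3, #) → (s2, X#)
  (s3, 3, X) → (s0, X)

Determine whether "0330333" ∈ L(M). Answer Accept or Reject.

Reject

(s0, 0330333, #)
  read 0, top #: go to s3, push X# → (s3, 330333, X#)
  read 3, top X: go to s0, push X → (s0, 30333, X#)
  ε-move, top X: go to s2, push X → (s2, 30333, X#)
  read 3, top X: go to s0, push ε → (s0, 0333, #)
  read 0, top #: go to s3, push X# → (s3, 333, X#)
  read 3, top X: go to s0, push X → (s0, 33, X#)
  ε-move, top X: go to s2, push X → (s2, 33, X#)
  read 3, top X: go to s0, push ε → (s0, 3, #)
No transition applies at (s0, 3, #); input not fully consumed.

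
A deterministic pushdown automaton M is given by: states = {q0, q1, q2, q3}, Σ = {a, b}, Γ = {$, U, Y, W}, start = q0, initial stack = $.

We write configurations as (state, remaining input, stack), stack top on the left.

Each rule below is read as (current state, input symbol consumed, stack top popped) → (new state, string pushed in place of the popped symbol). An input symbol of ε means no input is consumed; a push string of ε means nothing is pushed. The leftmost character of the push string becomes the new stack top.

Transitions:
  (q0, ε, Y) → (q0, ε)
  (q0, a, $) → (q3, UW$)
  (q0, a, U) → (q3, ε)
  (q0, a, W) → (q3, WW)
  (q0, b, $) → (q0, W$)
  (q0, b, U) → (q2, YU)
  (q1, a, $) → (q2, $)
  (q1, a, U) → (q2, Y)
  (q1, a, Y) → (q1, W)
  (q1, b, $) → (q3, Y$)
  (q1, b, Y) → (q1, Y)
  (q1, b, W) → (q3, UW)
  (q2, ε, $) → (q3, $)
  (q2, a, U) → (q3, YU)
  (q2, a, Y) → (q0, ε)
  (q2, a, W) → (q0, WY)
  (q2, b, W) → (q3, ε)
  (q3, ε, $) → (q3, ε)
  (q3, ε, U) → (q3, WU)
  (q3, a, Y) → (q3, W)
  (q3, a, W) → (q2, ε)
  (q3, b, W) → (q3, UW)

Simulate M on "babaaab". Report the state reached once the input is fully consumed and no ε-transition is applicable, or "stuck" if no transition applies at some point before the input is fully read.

q3

(q0, babaaab, $) ⊢ (q0, abaaab, W$) ⊢ (q3, baaab, WW$) ⊢ (q3, aaab, UWW$) ⊢ (q3, aaab, WUWW$) ⊢ (q2, aab, UWW$) ⊢ (q3, ab, YUWW$) ⊢ (q3, b, WUWW$) ⊢ (q3, ε, UWUWW$) ⊢ (q3, ε, WUWUWW$)
All input consumed; M is in state q3.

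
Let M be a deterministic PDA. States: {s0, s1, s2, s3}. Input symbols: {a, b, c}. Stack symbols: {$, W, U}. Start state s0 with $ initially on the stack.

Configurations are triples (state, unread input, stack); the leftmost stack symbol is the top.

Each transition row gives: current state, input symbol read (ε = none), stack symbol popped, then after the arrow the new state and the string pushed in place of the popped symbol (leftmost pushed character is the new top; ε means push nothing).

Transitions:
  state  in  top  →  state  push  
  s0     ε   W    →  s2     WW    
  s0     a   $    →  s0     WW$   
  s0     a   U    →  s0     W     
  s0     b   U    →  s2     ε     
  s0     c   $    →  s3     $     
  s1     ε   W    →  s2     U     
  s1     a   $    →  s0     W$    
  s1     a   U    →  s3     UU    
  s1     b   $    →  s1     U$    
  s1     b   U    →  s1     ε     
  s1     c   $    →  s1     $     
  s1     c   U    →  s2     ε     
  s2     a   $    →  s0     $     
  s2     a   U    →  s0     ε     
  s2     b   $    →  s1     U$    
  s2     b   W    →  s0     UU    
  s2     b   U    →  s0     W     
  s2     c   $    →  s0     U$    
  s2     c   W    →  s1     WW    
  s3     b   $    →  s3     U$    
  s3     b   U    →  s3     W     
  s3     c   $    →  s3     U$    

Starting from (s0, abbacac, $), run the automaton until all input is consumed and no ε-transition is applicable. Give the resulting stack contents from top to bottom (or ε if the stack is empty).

UWWWW$

(s0, abbacac, $)
  read a, top $: go to s0, push WW$ → (s0, bbacac, WW$)
  ε-move, top W: go to s2, push WW → (s2, bbacac, WWW$)
  read b, top W: go to s0, push UU → (s0, bacac, UUWW$)
  read b, top U: go to s2, push ε → (s2, acac, UWW$)
  read a, top U: go to s0, push ε → (s0, cac, WW$)
  ε-move, top W: go to s2, push WW → (s2, cac, WWW$)
  read c, top W: go to s1, push WW → (s1, ac, WWWW$)
  ε-move, top W: go to s2, push U → (s2, ac, UWWW$)
  read a, top U: go to s0, push ε → (s0, c, WWW$)
  ε-move, top W: go to s2, push WW → (s2, c, WWWW$)
  read c, top W: go to s1, push WW → (s1, ε, WWWWW$)
  ε-move, top W: go to s2, push U → (s2, ε, UWWWW$)
All input consumed in state s2 with stack UWWWW$.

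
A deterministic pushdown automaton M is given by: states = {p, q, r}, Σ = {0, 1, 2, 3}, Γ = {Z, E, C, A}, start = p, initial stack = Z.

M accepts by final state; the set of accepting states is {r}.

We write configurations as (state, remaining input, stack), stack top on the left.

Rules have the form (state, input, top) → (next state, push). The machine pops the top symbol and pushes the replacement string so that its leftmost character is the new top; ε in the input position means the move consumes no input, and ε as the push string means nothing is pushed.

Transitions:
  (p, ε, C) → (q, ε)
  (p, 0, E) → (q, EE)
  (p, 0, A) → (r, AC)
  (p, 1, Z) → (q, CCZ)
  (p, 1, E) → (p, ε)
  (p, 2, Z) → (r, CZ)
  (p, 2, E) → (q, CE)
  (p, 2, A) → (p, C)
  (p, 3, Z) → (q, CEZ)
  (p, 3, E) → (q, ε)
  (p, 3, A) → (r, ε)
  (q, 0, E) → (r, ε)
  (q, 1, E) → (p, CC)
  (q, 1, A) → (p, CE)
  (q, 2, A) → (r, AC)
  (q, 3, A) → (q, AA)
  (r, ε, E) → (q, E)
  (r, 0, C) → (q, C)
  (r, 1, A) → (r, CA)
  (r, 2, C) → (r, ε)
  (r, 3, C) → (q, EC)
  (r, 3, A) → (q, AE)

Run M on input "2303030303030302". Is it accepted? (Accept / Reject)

Accept

(p, 2303030303030302, Z) ⊢ (r, 303030303030302, CZ) ⊢ (q, 03030303030302, ECZ) ⊢ (r, 3030303030302, CZ) ⊢ (q, 030303030302, ECZ) ⊢ (r, 30303030302, CZ) ⊢ (q, 0303030302, ECZ) ⊢ (r, 303030302, CZ) ⊢ (q, 03030302, ECZ) ⊢ (r, 3030302, CZ) ⊢ (q, 030302, ECZ) ⊢ (r, 30302, CZ) ⊢ (q, 0302, ECZ) ⊢ (r, 302, CZ) ⊢ (q, 02, ECZ) ⊢ (r, 2, CZ) ⊢ (r, ε, Z)
All input consumed; state r ∈ F.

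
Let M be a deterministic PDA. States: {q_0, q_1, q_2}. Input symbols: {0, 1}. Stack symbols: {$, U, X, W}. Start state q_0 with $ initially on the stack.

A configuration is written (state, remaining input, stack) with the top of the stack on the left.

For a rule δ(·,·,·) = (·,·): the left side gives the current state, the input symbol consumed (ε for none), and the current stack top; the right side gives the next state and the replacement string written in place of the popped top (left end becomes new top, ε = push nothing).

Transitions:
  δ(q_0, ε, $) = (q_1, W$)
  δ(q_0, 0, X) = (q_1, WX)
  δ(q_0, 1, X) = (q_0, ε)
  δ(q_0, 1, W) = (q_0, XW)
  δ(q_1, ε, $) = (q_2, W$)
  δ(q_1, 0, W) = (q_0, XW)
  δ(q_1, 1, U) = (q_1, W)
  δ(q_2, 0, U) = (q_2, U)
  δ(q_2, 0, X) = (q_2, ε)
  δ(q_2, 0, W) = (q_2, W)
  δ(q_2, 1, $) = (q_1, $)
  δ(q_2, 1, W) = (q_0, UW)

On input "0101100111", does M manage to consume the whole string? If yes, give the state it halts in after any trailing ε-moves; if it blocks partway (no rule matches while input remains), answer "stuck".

(q_0, 0101100111, $) ⊢ (q_1, 0101100111, W$) ⊢ (q_0, 101100111, XW$) ⊢ (q_0, 01100111, W$)
No transition for (q_0, 0, top W); M blocks with input 01100111 remaining.

stuck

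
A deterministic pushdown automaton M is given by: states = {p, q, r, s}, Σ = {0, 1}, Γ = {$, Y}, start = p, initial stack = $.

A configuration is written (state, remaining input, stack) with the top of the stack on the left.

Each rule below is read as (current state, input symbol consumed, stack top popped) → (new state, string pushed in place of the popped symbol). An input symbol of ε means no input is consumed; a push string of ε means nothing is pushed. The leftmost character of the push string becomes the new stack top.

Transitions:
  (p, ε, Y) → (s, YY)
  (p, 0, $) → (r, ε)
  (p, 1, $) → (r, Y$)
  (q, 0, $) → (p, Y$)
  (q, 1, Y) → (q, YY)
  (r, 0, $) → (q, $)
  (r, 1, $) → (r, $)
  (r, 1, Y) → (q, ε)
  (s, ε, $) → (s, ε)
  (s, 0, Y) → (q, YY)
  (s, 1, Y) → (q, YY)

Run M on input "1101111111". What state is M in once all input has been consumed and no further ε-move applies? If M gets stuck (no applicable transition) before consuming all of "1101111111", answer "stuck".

(p, 1101111111, $)
  read 1, top $: go to r, push Y$ → (r, 101111111, Y$)
  read 1, top Y: go to q, push ε → (q, 01111111, $)
  read 0, top $: go to p, push Y$ → (p, 1111111, Y$)
  ε-move, top Y: go to s, push YY → (s, 1111111, YY$)
  read 1, top Y: go to q, push YY → (q, 111111, YYY$)
  read 1, top Y: go to q, push YY → (q, 11111, YYYY$)
  read 1, top Y: go to q, push YY → (q, 1111, YYYYY$)
  read 1, top Y: go to q, push YY → (q, 111, YYYYYY$)
  read 1, top Y: go to q, push YY → (q, 11, YYYYYYY$)
  read 1, top Y: go to q, push YY → (q, 1, YYYYYYYY$)
  read 1, top Y: go to q, push YY → (q, ε, YYYYYYYYY$)
All input consumed; M is in state q.

q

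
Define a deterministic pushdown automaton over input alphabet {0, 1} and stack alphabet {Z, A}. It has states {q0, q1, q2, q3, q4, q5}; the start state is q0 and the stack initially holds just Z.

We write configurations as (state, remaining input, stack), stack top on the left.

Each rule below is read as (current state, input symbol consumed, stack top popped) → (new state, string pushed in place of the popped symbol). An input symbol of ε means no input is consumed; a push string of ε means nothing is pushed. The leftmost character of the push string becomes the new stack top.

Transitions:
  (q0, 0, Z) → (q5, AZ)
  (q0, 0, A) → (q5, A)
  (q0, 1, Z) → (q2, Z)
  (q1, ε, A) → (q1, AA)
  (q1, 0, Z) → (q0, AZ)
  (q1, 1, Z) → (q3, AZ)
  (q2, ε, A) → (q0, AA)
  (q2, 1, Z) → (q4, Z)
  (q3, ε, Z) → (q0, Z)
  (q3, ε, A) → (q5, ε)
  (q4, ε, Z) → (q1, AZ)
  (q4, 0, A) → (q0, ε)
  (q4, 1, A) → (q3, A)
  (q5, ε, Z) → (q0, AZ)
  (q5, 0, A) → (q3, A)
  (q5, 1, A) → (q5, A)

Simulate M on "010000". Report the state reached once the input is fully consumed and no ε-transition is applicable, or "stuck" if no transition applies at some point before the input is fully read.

(q0, 010000, Z)
  read 0, top Z: go to q5, push AZ → (q5, 10000, AZ)
  read 1, top A: go to q5, push A → (q5, 0000, AZ)
  read 0, top A: go to q3, push A → (q3, 000, AZ)
  ε-move, top A: go to q5, push ε → (q5, 000, Z)
  ε-move, top Z: go to q0, push AZ → (q0, 000, AZ)
  read 0, top A: go to q5, push A → (q5, 00, AZ)
  read 0, top A: go to q3, push A → (q3, 0, AZ)
  ε-move, top A: go to q5, push ε → (q5, 0, Z)
  ε-move, top Z: go to q0, push AZ → (q0, 0, AZ)
  read 0, top A: go to q5, push A → (q5, ε, AZ)
All input consumed; M is in state q5.

q5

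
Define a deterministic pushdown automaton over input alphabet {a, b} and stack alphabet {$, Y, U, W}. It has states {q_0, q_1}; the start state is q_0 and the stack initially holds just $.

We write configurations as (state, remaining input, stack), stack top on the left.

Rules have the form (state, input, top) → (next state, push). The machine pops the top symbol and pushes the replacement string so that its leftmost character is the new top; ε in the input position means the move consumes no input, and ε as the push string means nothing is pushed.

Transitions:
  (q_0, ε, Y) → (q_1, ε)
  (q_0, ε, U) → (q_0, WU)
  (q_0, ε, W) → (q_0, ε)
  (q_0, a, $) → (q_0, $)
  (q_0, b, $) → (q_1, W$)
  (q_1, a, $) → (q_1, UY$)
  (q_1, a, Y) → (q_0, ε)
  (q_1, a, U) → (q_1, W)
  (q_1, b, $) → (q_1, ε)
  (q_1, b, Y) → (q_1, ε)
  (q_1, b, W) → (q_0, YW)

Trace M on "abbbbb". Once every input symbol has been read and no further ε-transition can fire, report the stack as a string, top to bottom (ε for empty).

W$

(q_0, abbbbb, $) ⊢ (q_0, bbbbb, $) ⊢ (q_1, bbbb, W$) ⊢ (q_0, bbb, YW$) ⊢ (q_1, bbb, W$) ⊢ (q_0, bb, YW$) ⊢ (q_1, bb, W$) ⊢ (q_0, b, YW$) ⊢ (q_1, b, W$) ⊢ (q_0, ε, YW$) ⊢ (q_1, ε, W$)
All input consumed in state q_1 with stack W$.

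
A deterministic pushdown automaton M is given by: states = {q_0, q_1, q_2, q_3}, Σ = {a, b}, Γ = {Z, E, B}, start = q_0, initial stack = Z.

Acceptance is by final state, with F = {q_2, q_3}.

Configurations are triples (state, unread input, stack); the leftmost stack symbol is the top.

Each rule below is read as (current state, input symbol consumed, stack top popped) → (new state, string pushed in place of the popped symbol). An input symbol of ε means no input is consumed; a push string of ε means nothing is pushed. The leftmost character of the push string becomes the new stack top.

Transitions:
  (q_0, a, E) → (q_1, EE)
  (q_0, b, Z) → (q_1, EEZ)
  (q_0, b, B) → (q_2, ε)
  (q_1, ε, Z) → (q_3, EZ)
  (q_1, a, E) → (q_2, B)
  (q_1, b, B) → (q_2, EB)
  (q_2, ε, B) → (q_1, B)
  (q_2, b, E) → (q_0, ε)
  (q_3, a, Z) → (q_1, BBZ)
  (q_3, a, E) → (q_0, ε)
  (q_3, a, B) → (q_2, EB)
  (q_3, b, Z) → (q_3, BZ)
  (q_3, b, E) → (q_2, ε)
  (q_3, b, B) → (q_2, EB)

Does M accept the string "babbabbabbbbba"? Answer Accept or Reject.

(q_0, babbabbabbbbba, Z)
  read b, top Z: go to q_1, push EEZ → (q_1, abbabbabbbbba, EEZ)
  read a, top E: go to q_2, push B → (q_2, bbabbabbbbba, BEZ)
  ε-move, top B: go to q_1, push B → (q_1, bbabbabbbbba, BEZ)
  read b, top B: go to q_2, push EB → (q_2, babbabbbbba, EBEZ)
  read b, top E: go to q_0, push ε → (q_0, abbabbbbba, BEZ)
No transition applies at (q_0, abbabbbbba, BEZ); input not fully consumed.

Reject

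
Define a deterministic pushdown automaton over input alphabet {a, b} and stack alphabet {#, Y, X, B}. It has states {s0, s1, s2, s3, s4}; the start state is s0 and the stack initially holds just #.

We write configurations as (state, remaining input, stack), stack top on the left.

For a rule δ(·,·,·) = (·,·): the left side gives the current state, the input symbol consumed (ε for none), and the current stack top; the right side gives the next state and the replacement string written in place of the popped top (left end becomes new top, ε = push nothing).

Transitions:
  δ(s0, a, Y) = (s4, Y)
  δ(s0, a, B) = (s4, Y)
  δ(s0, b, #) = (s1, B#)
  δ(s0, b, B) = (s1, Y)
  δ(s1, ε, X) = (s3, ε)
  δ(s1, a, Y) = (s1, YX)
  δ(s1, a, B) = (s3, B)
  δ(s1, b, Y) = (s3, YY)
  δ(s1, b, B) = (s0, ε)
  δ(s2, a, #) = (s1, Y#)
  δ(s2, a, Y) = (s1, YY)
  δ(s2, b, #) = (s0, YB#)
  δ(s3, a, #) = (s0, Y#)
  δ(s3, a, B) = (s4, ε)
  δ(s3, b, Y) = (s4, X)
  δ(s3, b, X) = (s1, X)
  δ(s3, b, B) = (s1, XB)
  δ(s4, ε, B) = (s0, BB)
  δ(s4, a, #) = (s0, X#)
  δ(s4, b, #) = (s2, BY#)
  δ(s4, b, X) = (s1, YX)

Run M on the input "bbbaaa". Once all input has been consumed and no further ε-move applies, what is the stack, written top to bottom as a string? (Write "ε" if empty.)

(s0, bbbaaa, #) ⊢ (s1, bbaaa, B#) ⊢ (s0, baaa, #) ⊢ (s1, aaa, B#) ⊢ (s3, aa, B#) ⊢ (s4, a, #) ⊢ (s0, ε, X#)
All input consumed in state s0 with stack X#.

X#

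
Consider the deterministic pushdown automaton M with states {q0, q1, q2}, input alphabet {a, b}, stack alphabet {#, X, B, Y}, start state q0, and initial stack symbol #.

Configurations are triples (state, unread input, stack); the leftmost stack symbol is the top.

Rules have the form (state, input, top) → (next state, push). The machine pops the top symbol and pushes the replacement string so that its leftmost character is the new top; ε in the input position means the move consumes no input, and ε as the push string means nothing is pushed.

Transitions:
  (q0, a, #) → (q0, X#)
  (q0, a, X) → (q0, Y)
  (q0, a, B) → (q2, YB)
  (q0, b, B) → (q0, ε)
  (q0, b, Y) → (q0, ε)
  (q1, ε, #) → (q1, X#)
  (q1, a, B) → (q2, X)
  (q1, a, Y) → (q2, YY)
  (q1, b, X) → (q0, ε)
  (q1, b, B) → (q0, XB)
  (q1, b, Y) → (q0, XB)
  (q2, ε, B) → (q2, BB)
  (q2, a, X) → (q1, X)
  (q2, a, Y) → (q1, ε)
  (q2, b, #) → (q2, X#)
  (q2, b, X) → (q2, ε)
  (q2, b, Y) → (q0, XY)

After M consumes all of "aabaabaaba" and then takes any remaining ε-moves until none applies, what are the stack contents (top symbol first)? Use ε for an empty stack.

X#

(q0, aabaabaaba, #)
  read a, top #: go to q0, push X# → (q0, abaabaaba, X#)
  read a, top X: go to q0, push Y → (q0, baabaaba, Y#)
  read b, top Y: go to q0, push ε → (q0, aabaaba, #)
  read a, top #: go to q0, push X# → (q0, abaaba, X#)
  read a, top X: go to q0, push Y → (q0, baaba, Y#)
  read b, top Y: go to q0, push ε → (q0, aaba, #)
  read a, top #: go to q0, push X# → (q0, aba, X#)
  read a, top X: go to q0, push Y → (q0, ba, Y#)
  read b, top Y: go to q0, push ε → (q0, a, #)
  read a, top #: go to q0, push X# → (q0, ε, X#)
All input consumed in state q0 with stack X#.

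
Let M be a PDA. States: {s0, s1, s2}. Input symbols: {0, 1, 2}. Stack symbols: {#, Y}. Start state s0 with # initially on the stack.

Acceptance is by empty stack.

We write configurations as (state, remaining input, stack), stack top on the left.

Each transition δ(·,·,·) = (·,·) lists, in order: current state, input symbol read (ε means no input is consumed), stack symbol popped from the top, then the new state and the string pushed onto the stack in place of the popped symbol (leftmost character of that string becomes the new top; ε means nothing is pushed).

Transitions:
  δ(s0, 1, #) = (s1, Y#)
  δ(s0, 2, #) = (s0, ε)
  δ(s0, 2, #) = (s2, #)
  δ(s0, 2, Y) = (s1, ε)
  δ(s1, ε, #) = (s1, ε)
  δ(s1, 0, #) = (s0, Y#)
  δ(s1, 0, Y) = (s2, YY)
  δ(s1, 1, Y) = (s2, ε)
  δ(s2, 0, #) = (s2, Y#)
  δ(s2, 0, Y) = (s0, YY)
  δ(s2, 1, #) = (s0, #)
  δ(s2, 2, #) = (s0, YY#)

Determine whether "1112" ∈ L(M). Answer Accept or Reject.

One accepting computation: (s0, 1112, #) ⊢ (s1, 112, Y#) ⊢ (s2, 12, #) ⊢ (s0, 2, #) ⊢ (s0, ε, ε)
All input consumed and the stack is empty.

Accept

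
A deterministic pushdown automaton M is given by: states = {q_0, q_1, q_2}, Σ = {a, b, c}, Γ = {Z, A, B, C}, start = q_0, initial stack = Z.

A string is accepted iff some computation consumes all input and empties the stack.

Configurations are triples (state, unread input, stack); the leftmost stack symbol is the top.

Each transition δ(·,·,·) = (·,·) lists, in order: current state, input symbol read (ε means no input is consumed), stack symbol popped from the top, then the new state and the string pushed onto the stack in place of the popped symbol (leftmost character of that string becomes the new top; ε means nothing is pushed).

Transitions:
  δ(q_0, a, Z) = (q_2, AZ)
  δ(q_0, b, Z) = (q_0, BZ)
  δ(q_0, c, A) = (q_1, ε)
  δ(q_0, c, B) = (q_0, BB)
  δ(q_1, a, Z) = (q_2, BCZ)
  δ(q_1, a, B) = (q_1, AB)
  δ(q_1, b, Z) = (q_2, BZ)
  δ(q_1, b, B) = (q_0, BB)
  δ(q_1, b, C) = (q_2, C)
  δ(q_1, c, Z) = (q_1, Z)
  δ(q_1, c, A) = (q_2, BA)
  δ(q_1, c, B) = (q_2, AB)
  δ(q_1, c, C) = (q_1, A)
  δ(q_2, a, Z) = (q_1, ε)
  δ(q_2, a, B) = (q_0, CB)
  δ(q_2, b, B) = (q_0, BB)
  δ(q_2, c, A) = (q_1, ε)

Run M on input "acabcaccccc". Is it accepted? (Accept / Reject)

Reject

(q_0, acabcaccccc, Z) ⊢ (q_2, cabcaccccc, AZ) ⊢ (q_1, abcaccccc, Z) ⊢ (q_2, bcaccccc, BCZ) ⊢ (q_0, caccccc, BBCZ) ⊢ (q_0, accccc, BBBCZ)
No transition applies at (q_0, accccc, BBBCZ); input not fully consumed.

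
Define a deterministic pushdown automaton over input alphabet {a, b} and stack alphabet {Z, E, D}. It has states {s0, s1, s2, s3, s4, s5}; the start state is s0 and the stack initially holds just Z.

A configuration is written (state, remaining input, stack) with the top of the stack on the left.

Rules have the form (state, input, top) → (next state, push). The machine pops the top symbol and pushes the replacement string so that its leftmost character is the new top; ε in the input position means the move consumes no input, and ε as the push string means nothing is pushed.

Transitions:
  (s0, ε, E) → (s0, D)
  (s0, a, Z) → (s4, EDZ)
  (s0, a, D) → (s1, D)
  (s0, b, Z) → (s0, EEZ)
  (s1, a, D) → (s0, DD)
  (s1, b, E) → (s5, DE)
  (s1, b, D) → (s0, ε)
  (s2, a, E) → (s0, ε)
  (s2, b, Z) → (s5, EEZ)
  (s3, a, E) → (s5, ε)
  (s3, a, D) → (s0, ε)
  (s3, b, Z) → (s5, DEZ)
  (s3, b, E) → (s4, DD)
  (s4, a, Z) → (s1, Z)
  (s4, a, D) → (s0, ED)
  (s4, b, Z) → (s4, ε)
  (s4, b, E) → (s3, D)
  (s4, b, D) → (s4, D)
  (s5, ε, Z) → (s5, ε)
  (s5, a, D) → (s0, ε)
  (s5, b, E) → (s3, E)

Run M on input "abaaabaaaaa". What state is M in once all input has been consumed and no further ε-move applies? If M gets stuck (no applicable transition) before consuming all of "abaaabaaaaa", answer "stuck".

(s0, abaaabaaaaa, Z) ⊢ (s4, baaabaaaaa, EDZ) ⊢ (s3, aaabaaaaa, DDZ) ⊢ (s0, aabaaaaa, DZ) ⊢ (s1, abaaaaa, DZ) ⊢ (s0, baaaaa, DDZ)
No transition for (s0, b, top D); M blocks with input baaaaa remaining.

stuck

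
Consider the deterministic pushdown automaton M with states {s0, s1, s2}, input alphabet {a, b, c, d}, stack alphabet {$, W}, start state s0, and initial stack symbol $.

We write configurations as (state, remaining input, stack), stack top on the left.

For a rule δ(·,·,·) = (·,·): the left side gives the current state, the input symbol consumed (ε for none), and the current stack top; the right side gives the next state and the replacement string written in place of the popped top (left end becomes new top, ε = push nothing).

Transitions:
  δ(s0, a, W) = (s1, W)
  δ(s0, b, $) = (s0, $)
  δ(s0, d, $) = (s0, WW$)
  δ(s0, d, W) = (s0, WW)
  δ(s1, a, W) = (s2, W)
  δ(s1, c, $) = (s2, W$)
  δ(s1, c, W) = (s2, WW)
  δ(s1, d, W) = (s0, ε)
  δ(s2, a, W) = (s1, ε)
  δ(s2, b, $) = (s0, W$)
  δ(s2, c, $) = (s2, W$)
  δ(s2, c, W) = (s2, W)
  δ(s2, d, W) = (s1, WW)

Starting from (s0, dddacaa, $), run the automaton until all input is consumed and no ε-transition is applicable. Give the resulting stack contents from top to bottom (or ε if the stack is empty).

(s0, dddacaa, $)
  read d, top $: go to s0, push WW$ → (s0, ddacaa, WW$)
  read d, top W: go to s0, push WW → (s0, dacaa, WWW$)
  read d, top W: go to s0, push WW → (s0, acaa, WWWW$)
  read a, top W: go to s1, push W → (s1, caa, WWWW$)
  read c, top W: go to s2, push WW → (s2, aa, WWWWW$)
  read a, top W: go to s1, push ε → (s1, a, WWWW$)
  read a, top W: go to s2, push W → (s2, ε, WWWW$)
All input consumed in state s2 with stack WWWW$.

WWWW$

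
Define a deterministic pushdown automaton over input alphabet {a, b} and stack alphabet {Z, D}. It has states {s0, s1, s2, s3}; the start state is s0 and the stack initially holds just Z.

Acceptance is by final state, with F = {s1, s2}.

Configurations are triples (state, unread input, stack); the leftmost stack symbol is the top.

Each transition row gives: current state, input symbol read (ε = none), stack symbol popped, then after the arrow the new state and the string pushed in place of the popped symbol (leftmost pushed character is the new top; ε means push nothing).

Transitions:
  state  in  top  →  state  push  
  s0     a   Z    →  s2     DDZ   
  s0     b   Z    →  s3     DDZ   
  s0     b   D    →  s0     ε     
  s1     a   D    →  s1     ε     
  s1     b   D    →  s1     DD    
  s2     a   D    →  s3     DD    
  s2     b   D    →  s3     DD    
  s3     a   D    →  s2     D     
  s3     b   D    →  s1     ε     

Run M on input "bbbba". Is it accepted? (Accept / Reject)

(s0, bbbba, Z) ⊢ (s3, bbba, DDZ) ⊢ (s1, bba, DZ) ⊢ (s1, ba, DDZ) ⊢ (s1, a, DDDZ) ⊢ (s1, ε, DDZ)
All input consumed; state s1 ∈ F.

Accept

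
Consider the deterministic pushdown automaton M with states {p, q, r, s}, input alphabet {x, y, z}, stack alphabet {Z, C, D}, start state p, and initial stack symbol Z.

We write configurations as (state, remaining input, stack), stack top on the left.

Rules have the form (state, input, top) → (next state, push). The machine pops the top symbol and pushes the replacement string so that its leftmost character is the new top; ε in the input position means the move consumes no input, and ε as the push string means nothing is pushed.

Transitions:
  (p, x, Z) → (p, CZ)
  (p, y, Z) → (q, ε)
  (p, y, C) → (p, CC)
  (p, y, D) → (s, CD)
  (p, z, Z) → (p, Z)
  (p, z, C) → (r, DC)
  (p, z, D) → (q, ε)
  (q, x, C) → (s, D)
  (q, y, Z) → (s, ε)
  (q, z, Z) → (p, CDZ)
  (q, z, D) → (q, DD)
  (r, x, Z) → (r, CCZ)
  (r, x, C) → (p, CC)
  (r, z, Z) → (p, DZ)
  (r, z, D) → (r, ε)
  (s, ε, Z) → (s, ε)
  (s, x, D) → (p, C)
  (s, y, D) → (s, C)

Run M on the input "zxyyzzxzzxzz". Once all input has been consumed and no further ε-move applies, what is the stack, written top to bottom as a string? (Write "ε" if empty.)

CCCCCZ

(p, zxyyzzxzzxzz, Z)
  read z, top Z: go to p, push Z → (p, xyyzzxzzxzz, Z)
  read x, top Z: go to p, push CZ → (p, yyzzxzzxzz, CZ)
  read y, top C: go to p, push CC → (p, yzzxzzxzz, CCZ)
  read y, top C: go to p, push CC → (p, zzxzzxzz, CCCZ)
  read z, top C: go to r, push DC → (r, zxzzxzz, DCCCZ)
  read z, top D: go to r, push ε → (r, xzzxzz, CCCZ)
  read x, top C: go to p, push CC → (p, zzxzz, CCCCZ)
  read z, top C: go to r, push DC → (r, zxzz, DCCCCZ)
  read z, top D: go to r, push ε → (r, xzz, CCCCZ)
  read x, top C: go to p, push CC → (p, zz, CCCCCZ)
  read z, top C: go to r, push DC → (r, z, DCCCCCZ)
  read z, top D: go to r, push ε → (r, ε, CCCCCZ)
All input consumed in state r with stack CCCCCZ.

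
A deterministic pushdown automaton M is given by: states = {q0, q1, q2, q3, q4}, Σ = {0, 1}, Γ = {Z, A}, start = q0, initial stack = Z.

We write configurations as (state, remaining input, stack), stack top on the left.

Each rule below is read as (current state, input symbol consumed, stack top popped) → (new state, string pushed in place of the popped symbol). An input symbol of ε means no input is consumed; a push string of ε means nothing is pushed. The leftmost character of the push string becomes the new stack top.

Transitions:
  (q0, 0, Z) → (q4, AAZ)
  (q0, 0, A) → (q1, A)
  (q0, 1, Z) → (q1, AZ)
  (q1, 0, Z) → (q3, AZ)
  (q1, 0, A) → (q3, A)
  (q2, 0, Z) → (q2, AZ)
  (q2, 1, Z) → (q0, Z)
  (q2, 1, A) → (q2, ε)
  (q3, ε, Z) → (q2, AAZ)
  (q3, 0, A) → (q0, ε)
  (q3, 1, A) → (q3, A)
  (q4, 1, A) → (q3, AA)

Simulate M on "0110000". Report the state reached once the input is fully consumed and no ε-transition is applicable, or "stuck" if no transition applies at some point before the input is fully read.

(q0, 0110000, Z) ⊢ (q4, 110000, AAZ) ⊢ (q3, 10000, AAAZ) ⊢ (q3, 0000, AAAZ) ⊢ (q0, 000, AAZ) ⊢ (q1, 00, AAZ) ⊢ (q3, 0, AAZ) ⊢ (q0, ε, AZ)
All input consumed; M is in state q0.

q0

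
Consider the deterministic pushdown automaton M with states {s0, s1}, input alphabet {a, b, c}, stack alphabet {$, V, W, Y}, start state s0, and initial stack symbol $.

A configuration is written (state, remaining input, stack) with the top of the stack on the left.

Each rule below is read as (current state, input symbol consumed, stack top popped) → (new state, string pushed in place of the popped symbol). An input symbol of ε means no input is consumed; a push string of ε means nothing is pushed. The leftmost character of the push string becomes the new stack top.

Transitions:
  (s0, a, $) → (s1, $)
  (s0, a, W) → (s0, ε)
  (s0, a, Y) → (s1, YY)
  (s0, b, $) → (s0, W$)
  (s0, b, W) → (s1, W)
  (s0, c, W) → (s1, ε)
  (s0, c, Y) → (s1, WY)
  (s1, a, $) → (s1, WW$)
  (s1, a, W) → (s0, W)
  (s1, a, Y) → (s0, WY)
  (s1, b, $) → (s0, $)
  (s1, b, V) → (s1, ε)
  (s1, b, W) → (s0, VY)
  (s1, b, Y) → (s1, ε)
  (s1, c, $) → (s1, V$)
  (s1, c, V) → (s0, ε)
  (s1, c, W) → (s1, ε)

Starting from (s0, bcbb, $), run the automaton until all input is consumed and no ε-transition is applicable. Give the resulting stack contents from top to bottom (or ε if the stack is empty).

(s0, bcbb, $)
  read b, top $: go to s0, push W$ → (s0, cbb, W$)
  read c, top W: go to s1, push ε → (s1, bb, $)
  read b, top $: go to s0, push $ → (s0, b, $)
  read b, top $: go to s0, push W$ → (s0, ε, W$)
All input consumed in state s0 with stack W$.

W$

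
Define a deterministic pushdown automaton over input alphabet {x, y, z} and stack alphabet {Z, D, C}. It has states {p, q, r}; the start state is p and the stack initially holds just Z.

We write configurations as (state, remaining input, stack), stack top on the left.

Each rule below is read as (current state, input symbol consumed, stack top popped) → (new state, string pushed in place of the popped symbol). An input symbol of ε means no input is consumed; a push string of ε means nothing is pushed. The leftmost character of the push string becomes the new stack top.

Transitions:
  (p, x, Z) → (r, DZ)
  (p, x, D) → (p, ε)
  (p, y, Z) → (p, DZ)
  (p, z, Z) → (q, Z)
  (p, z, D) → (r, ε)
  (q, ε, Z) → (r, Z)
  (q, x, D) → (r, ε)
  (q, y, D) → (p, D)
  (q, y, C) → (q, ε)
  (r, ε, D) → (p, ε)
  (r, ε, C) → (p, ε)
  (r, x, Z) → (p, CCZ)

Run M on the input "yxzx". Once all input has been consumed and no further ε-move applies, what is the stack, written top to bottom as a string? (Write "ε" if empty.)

(p, yxzx, Z)
  read y, top Z: go to p, push DZ → (p, xzx, DZ)
  read x, top D: go to p, push ε → (p, zx, Z)
  read z, top Z: go to q, push Z → (q, x, Z)
  ε-move, top Z: go to r, push Z → (r, x, Z)
  read x, top Z: go to p, push CCZ → (p, ε, CCZ)
All input consumed in state p with stack CCZ.

CCZ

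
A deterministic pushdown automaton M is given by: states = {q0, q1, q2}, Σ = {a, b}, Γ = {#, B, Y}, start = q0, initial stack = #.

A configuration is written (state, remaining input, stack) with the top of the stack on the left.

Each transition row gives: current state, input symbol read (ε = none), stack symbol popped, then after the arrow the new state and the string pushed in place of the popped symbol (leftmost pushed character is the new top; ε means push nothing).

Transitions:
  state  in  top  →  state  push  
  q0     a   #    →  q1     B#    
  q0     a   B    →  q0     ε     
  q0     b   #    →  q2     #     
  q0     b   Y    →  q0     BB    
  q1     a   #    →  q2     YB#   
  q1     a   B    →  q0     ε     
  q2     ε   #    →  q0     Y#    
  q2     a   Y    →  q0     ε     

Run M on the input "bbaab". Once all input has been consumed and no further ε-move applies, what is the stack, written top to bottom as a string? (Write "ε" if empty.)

Y#

(q0, bbaab, #)
  read b, top #: go to q2, push # → (q2, baab, #)
  ε-move, top #: go to q0, push Y# → (q0, baab, Y#)
  read b, top Y: go to q0, push BB → (q0, aab, BB#)
  read a, top B: go to q0, push ε → (q0, ab, B#)
  read a, top B: go to q0, push ε → (q0, b, #)
  read b, top #: go to q2, push # → (q2, ε, #)
  ε-move, top #: go to q0, push Y# → (q0, ε, Y#)
All input consumed in state q0 with stack Y#.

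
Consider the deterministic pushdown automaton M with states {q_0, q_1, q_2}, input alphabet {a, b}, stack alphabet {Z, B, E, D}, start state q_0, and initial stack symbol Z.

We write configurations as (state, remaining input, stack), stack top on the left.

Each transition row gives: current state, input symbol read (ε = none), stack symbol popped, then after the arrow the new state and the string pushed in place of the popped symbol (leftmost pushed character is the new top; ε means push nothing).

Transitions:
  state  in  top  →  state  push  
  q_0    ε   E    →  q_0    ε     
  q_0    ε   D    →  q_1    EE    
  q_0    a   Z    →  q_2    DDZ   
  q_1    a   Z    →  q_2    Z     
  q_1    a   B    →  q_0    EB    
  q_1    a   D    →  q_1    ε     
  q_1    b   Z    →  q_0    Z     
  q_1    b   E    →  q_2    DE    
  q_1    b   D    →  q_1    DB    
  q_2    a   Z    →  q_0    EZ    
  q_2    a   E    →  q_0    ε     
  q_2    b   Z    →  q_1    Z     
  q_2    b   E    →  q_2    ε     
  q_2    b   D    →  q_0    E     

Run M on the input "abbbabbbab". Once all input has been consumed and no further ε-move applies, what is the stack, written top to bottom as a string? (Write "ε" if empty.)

EEZ

(q_0, abbbabbbab, Z) ⊢ (q_2, bbbabbbab, DDZ) ⊢ (q_0, bbabbbab, EDZ) ⊢ (q_0, bbabbbab, DZ) ⊢ (q_1, bbabbbab, EEZ) ⊢ (q_2, babbbab, DEEZ) ⊢ (q_0, abbbab, EEEZ) ⊢ (q_0, abbbab, EEZ) ⊢ (q_0, abbbab, EZ) ⊢ (q_0, abbbab, Z) ⊢ (q_2, bbbab, DDZ) ⊢ (q_0, bbab, EDZ) ⊢ (q_0, bbab, DZ) ⊢ (q_1, bbab, EEZ) ⊢ (q_2, bab, DEEZ) ⊢ (q_0, ab, EEEZ) ⊢ (q_0, ab, EEZ) ⊢ (q_0, ab, EZ) ⊢ (q_0, ab, Z) ⊢ (q_2, b, DDZ) ⊢ (q_0, ε, EDZ) ⊢ (q_0, ε, DZ) ⊢ (q_1, ε, EEZ)
All input consumed in state q_1 with stack EEZ.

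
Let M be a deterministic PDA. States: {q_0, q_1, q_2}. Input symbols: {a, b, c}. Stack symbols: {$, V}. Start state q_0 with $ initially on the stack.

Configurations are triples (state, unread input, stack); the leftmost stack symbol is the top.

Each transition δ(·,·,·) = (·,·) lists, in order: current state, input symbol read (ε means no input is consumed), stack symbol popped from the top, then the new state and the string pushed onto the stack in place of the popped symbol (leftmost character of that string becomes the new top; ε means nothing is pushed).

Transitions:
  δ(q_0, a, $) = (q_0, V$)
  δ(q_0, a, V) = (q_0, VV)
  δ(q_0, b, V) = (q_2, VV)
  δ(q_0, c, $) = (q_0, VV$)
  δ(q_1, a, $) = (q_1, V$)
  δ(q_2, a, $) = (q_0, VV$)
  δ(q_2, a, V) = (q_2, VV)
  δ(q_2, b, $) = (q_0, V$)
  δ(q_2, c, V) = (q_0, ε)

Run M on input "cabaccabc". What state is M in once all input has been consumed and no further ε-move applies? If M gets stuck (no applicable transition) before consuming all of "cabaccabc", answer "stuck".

stuck

(q_0, cabaccabc, $)
  read c, top $: go to q_0, push VV$ → (q_0, abaccabc, VV$)
  read a, top V: go to q_0, push VV → (q_0, baccabc, VVV$)
  read b, top V: go to q_2, push VV → (q_2, accabc, VVVV$)
  read a, top V: go to q_2, push VV → (q_2, ccabc, VVVVV$)
  read c, top V: go to q_0, push ε → (q_0, cabc, VVVV$)
No transition for (q_0, c, top V); M blocks with input cabc remaining.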